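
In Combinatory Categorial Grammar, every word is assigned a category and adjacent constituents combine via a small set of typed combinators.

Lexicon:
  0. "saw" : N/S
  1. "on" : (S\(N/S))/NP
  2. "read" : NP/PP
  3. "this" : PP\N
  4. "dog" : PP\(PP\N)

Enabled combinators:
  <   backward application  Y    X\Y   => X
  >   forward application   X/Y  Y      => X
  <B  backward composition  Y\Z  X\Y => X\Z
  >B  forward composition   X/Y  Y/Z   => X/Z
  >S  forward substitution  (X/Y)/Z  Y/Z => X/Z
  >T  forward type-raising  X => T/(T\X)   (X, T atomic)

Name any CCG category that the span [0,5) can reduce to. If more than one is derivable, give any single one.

[0,5] S   <
  [0,1] "saw" : N/S
  [1,5] S\(N/S)   >
    [1,2] "on" : (S\(N/S))/NP
    [2,5] NP   >
      [2,3] "read" : NP/PP
      [3,5] PP   <
        [3,4] "this" : PP\N
        [4,5] "dog" : PP\(PP\N)

S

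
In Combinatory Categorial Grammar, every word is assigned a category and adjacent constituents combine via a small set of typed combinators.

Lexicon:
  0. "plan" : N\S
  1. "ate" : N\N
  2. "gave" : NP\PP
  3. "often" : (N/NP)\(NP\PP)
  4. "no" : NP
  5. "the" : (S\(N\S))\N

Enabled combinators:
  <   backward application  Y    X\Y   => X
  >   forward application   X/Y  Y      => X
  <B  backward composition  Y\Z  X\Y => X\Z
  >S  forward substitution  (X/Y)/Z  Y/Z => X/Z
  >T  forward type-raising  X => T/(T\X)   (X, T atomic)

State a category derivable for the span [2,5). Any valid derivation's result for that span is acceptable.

N

[0,6] S   <
  [0,2] N\S   <B
    [0,1] "plan" : N\S
    [1,2] "ate" : N\N
  [2,6] S\(N\S)   <
    [2,5] N   >
      [2,4] N/NP   <
        [2,3] "gave" : NP\PP
        [3,4] "often" : (N/NP)\(NP\PP)
      [4,5] "no" : NP
    [5,6] "the" : (S\(N\S))\N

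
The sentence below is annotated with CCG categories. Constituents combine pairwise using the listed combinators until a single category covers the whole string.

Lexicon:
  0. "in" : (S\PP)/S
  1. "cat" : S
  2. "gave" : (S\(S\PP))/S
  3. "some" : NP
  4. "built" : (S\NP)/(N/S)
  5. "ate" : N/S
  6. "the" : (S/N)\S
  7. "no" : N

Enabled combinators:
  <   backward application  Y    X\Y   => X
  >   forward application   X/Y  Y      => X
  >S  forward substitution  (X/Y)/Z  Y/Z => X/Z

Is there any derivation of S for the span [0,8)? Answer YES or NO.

[0,8] S   <
  [0,2] S\PP   >
    [0,1] "in" : (S\PP)/S
    [1,2] "cat" : S
  [2,8] S\(S\PP)   >
    [2,3] "gave" : (S\(S\PP))/S
    [3,8] S   >
      [3,7] S/N   <
        [3,6] S   <
          [3,4] "some" : NP
          [4,6] S\NP   >
            [4,5] "built" : (S\NP)/(N/S)
            [5,6] "ate" : N/S
        [6,7] "the" : (S/N)\S
      [7,8] "no" : N

YES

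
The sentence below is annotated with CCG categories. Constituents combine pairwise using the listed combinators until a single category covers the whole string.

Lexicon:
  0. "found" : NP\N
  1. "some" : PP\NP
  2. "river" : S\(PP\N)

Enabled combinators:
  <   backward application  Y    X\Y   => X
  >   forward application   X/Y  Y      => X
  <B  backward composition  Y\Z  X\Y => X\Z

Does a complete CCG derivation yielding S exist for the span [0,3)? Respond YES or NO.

[0,3] S   <
  [0,2] PP\N   <B
    [0,1] "found" : NP\N
    [1,2] "some" : PP\NP
  [2,3] "river" : S\(PP\N)

YES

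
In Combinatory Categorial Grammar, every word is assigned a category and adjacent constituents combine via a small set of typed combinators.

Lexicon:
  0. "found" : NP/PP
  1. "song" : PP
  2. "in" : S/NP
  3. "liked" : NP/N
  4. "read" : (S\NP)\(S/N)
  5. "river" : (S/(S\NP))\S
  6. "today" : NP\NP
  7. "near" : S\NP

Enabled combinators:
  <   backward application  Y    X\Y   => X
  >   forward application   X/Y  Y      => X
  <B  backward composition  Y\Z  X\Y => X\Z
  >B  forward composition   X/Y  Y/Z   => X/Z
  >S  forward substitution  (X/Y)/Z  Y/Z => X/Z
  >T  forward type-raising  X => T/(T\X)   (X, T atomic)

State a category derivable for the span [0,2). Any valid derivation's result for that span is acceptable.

NP

[0,8] S   >
  [0,6] S/(S\NP)   <
    [0,5] S   <
      [0,2] NP   >
        [0,1] "found" : NP/PP
        [1,2] "song" : PP
      [2,5] S\NP   <
        [2,4] S/N   >B
          [2,3] "in" : S/NP
          [3,4] "liked" : NP/N
        [4,5] "read" : (S\NP)\(S/N)
    [5,6] "river" : (S/(S\NP))\S
  [6,8] S\NP   <B
    [6,7] "today" : NP\NP
    [7,8] "near" : S\NP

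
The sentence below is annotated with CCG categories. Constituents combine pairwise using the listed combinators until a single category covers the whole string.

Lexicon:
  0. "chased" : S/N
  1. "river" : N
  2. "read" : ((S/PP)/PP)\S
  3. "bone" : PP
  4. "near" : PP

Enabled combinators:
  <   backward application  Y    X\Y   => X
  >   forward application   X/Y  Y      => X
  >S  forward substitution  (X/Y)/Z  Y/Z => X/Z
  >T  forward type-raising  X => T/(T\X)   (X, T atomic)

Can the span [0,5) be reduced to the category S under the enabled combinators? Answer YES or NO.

YES

[0,5] S   >
  [0,4] S/PP   >
    [0,3] (S/PP)/PP   <
      [0,2] S   >
        [0,1] "chased" : S/N
        [1,2] "river" : N
      [2,3] "read" : ((S/PP)/PP)\S
    [3,4] "bone" : PP
  [4,5] "near" : PP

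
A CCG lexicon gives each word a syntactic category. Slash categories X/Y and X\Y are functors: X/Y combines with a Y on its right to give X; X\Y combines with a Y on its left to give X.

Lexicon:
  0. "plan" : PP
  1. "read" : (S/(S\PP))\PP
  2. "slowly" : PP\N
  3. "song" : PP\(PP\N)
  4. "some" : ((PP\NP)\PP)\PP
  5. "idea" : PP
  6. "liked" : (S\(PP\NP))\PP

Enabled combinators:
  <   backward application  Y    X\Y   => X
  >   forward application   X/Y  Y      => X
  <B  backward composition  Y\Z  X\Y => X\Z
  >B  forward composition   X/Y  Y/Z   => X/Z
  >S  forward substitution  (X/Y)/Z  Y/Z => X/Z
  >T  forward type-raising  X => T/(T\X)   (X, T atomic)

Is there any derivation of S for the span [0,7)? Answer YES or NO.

[0,7] S   >
  [0,2] S/(S\PP)   <
    [0,1] "plan" : PP
    [1,2] "read" : (S/(S\PP))\PP
  [2,7] S\PP   <B
    [2,5] (PP\NP)\PP   <
      [2,4] PP   <
        [2,3] "slowly" : PP\N
        [3,4] "song" : PP\(PP\N)
      [4,5] "some" : ((PP\NP)\PP)\PP
    [5,7] S\(PP\NP)   <
      [5,6] "idea" : PP
      [6,7] "liked" : (S\(PP\NP))\PP

YES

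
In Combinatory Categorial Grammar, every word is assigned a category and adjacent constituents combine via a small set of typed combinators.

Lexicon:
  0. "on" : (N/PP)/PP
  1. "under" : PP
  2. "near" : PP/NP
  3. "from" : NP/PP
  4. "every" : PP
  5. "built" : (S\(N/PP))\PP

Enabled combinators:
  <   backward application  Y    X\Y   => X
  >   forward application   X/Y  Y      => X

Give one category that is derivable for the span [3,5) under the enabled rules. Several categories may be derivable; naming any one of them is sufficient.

NP

[0,6] S   <
  [0,2] N/PP   >
    [0,1] "on" : (N/PP)/PP
    [1,2] "under" : PP
  [2,6] S\(N/PP)   <
    [2,5] PP   >
      [2,3] "near" : PP/NP
      [3,5] NP   >
        [3,4] "from" : NP/PP
        [4,5] "every" : PP
    [5,6] "built" : (S\(N/PP))\PP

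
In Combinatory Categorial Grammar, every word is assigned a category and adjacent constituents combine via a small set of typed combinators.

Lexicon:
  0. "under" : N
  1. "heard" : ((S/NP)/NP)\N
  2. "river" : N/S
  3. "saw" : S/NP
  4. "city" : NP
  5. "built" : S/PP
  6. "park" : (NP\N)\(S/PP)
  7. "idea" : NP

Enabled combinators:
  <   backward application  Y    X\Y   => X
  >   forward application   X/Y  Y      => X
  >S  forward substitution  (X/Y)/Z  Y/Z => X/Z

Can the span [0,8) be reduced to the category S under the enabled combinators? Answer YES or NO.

[0,8] S   >
  [0,7] S/NP   >
    [0,2] (S/NP)/NP   <
      [0,1] "under" : N
      [1,2] "heard" : ((S/NP)/NP)\N
    [2,7] NP   <
      [2,5] N   >
        [2,3] "river" : N/S
        [3,5] S   >
          [3,4] "saw" : S/NP
          [4,5] "city" : NP
      [5,7] NP\N   <
        [5,6] "built" : S/PP
        [6,7] "park" : (NP\N)\(S/PP)
  [7,8] "idea" : NP

YES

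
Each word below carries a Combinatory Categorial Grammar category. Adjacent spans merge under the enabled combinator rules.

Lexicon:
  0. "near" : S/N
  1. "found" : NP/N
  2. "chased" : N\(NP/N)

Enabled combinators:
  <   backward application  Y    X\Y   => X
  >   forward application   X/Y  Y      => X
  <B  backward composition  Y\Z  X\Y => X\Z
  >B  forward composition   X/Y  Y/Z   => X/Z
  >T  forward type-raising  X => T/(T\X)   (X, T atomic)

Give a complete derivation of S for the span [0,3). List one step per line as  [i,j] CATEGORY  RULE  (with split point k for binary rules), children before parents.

[0,3] S   >
  [0,1] "near" : S/N
  [1,3] N   <
    [1,2] "found" : NP/N
    [2,3] "chased" : N\(NP/N)

[0,1] S/N  lex  "near"
[1,2] NP/N  lex  "found"
[2,3] N\(NP/N)  lex  "chased"
[1,3] N  <  k=2
[0,3] S  >  k=1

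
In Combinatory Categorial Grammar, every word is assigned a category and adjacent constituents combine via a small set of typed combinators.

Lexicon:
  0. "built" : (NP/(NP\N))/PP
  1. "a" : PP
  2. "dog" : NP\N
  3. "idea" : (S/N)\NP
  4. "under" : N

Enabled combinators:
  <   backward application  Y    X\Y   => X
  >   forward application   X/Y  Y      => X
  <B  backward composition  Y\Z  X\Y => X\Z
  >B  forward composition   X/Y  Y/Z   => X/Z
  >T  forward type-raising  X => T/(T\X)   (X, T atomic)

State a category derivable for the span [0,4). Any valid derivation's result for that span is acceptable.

[0,5] S   >
  [0,4] S/N   <
    [0,3] NP   >
      [0,2] NP/(NP\N)   >
        [0,1] "built" : (NP/(NP\N))/PP
        [1,2] "a" : PP
      [2,3] "dog" : NP\N
    [3,4] "idea" : (S/N)\NP
  [4,5] "under" : N

S/N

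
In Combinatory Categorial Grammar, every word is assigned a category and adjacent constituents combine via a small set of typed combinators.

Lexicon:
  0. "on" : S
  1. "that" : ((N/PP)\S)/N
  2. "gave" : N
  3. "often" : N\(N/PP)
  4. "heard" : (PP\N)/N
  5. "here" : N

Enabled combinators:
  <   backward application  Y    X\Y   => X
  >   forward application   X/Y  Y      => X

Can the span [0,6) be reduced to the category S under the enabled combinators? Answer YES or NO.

S ((N/PP)\S)/N N N\(N/PP) (PP\N)/N N
CKY chart[0,6] = {PP}; S ∉ chart

NO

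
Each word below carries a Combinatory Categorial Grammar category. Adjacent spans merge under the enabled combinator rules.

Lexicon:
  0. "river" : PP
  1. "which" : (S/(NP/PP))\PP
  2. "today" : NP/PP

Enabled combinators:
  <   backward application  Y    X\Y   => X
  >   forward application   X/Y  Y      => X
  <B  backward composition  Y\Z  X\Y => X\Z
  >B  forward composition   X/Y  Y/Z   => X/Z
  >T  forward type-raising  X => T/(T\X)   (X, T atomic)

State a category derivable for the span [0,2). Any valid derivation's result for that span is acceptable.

S/(NP/PP)

[0,3] S   >
  [0,2] S/(NP/PP)   <
    [0,1] "river" : PP
    [1,2] "which" : (S/(NP/PP))\PP
  [2,3] "today" : NP/PP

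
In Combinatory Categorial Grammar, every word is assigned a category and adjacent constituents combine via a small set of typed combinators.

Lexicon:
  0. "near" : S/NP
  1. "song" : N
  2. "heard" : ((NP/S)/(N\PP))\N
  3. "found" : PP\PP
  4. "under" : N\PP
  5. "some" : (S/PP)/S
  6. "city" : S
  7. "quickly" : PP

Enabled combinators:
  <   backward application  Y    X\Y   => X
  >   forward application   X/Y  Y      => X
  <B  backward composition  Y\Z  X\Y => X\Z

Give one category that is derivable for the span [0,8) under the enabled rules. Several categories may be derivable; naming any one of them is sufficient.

[0,8] S   >
  [0,1] "near" : S/NP
  [1,8] NP   >
    [1,5] NP/S   >
      [1,3] (NP/S)/(N\PP)   <
        [1,2] "song" : N
        [2,3] "heard" : ((NP/S)/(N\PP))\N
      [3,5] N\PP   <B
        [3,4] "found" : PP\PP
        [4,5] "under" : N\PP
    [5,8] S   >
      [5,7] S/PP   >
        [5,6] "some" : (S/PP)/S
        [6,7] "city" : S
      [7,8] "quickly" : PP

S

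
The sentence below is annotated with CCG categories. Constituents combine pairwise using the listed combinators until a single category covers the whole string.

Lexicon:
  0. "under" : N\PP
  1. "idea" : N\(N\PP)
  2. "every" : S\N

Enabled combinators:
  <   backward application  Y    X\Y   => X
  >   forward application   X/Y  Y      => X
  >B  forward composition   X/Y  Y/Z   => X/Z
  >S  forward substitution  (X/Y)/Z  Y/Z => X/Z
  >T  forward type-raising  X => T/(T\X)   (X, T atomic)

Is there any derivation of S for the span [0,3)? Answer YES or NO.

YES

[0,3] S   <
  [0,2] N   <
    [0,1] "under" : N\PP
    [1,2] "idea" : N\(N\PP)
  [2,3] "every" : S\N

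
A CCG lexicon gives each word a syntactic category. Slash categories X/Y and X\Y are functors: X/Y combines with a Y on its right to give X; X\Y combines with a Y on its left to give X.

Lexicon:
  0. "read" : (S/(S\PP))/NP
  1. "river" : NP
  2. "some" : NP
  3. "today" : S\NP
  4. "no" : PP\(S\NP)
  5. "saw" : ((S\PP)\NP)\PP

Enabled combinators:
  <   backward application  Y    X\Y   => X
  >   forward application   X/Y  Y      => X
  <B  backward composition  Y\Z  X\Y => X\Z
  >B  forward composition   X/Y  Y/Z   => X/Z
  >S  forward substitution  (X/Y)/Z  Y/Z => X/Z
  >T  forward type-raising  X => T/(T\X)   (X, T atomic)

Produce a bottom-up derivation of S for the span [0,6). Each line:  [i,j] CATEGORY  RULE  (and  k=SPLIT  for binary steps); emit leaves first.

[0,1] (S/(S\PP))/NP  lex  "read"
[1,2] NP  lex  "river"
[0,2] S/(S\PP)  >  k=1
[2,3] NP  lex  "some"
[3,4] S\NP  lex  "today"
[4,5] PP\(S\NP)  lex  "no"
[3,5] PP  <  k=4
[5,6] ((S\PP)\NP)\PP  lex  "saw"
[3,6] (S\PP)\NP  <  k=5
[2,6] S\PP  <  k=3
[0,6] S  >  k=2

[0,6] S   >
  [0,2] S/(S\PP)   >
    [0,1] "read" : (S/(S\PP))/NP
    [1,2] "river" : NP
  [2,6] S\PP   <
    [2,3] "some" : NP
    [3,6] (S\PP)\NP   <
      [3,5] PP   <
        [3,4] "today" : S\NP
        [4,5] "no" : PP\(S\NP)
      [5,6] "saw" : ((S\PP)\NP)\PP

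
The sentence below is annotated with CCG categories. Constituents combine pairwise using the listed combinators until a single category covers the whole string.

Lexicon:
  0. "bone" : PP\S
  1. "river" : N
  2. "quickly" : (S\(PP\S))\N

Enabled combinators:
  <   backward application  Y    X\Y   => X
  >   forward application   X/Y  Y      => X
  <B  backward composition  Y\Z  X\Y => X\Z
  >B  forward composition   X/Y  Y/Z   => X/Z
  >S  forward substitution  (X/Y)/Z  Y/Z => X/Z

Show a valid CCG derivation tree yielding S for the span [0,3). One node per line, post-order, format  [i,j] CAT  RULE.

[0,3] S   <
  [0,1] "bone" : PP\S
  [1,3] S\(PP\S)   <
    [1,2] "river" : N
    [2,3] "quickly" : (S\(PP\S))\N

[0,1] PP\S  lex  "bone"
[1,2] N  lex  "river"
[2,3] (S\(PP\S))\N  lex  "quickly"
[1,3] S\(PP\S)  <  k=2
[0,3] S  <  k=1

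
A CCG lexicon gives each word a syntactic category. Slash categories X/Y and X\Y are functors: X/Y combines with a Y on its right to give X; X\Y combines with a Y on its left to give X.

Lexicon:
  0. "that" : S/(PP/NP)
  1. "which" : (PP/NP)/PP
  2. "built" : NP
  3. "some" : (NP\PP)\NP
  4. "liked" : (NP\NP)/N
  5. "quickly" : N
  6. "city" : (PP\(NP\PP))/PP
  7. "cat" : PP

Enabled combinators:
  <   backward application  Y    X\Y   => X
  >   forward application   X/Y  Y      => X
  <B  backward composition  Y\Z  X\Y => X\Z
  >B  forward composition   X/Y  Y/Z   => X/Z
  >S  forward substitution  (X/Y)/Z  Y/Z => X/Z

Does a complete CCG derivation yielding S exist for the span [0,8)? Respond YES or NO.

YES

[0,8] S   >
  [0,2] S/PP   >B
    [0,1] "that" : S/(PP/NP)
    [1,2] "which" : (PP/NP)/PP
  [2,8] PP   <
    [2,6] NP\PP   <B
      [2,4] NP\PP   <
        [2,3] "built" : NP
        [3,4] "some" : (NP\PP)\NP
      [4,6] NP\NP   >
        [4,5] "liked" : (NP\NP)/N
        [5,6] "quickly" : N
    [6,8] PP\(NP\PP)   >
      [6,7] "city" : (PP\(NP\PP))/PP
      [7,8] "cat" : PP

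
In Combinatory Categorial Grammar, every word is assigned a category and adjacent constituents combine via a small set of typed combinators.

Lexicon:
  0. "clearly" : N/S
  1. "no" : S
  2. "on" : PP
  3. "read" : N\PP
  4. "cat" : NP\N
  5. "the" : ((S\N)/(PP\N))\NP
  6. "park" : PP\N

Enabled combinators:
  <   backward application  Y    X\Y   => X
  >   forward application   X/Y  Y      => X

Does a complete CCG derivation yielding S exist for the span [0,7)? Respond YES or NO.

YES

[0,7] S   <
  [0,2] N   >
    [0,1] "clearly" : N/S
    [1,2] "no" : S
  [2,7] S\N   >
    [2,6] (S\N)/(PP\N)   <
      [2,5] NP   <
        [2,4] N   <
          [2,3] "on" : PP
          [3,4] "read" : N\PP
        [4,5] "cat" : NP\N
      [5,6] "the" : ((S\N)/(PP\N))\NP
    [6,7] "park" : PP\N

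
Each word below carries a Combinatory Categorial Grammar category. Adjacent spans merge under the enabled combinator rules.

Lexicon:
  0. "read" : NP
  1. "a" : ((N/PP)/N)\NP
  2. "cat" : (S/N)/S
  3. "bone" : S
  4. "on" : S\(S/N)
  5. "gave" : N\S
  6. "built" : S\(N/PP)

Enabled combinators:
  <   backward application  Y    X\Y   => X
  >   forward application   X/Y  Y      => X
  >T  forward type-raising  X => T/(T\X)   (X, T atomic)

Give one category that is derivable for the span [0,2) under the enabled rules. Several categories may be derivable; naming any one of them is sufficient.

(N/PP)/N

[0,7] S   <
  [0,6] N/PP   >
    [0,2] (N/PP)/N   <
      [0,1] "read" : NP
      [1,2] "a" : ((N/PP)/N)\NP
    [2,6] N   <
      [2,5] S   <
        [2,4] S/N   >
          [2,3] "cat" : (S/N)/S
          [3,4] "bone" : S
        [4,5] "on" : S\(S/N)
      [5,6] "gave" : N\S
  [6,7] "built" : S\(N/PP)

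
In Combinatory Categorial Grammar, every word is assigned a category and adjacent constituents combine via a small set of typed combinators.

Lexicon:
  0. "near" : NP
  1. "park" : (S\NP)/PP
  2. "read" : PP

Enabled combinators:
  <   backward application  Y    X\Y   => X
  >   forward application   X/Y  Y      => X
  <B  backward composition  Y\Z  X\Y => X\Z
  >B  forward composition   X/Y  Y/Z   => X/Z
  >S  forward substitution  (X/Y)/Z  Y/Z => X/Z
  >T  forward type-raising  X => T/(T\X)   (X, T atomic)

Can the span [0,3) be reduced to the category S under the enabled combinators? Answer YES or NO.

YES

[0,3] S   <
  [0,1] "near" : NP
  [1,3] S\NP   >
    [1,2] "park" : (S\NP)/PP
    [2,3] "read" : PP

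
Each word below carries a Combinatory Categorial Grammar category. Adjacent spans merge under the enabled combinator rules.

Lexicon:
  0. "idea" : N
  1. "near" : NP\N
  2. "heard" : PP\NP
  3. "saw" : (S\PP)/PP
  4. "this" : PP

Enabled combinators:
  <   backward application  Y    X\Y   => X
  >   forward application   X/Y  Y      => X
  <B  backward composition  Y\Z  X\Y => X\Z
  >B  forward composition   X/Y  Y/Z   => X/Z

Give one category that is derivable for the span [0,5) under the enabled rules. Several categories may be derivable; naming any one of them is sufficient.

S

[0,5] S   <
  [0,3] PP   <
    [0,1] "idea" : N
    [1,3] PP\N   <B
      [1,2] "near" : NP\N
      [2,3] "heard" : PP\NP
  [3,5] S\PP   >
    [3,4] "saw" : (S\PP)/PP
    [4,5] "this" : PP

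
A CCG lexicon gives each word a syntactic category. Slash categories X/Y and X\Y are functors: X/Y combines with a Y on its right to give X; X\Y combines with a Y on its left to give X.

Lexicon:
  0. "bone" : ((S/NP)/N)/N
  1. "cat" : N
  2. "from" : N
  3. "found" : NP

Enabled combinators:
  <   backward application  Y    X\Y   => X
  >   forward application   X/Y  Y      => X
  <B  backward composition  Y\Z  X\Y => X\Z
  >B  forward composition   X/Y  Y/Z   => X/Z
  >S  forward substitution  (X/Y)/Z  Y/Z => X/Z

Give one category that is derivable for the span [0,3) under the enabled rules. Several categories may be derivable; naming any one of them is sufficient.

S/NP

[0,4] S   >
  [0,3] S/NP   >
    [0,2] (S/NP)/N   >
      [0,1] "bone" : ((S/NP)/N)/N
      [1,2] "cat" : N
    [2,3] "from" : N
  [3,4] "found" : NP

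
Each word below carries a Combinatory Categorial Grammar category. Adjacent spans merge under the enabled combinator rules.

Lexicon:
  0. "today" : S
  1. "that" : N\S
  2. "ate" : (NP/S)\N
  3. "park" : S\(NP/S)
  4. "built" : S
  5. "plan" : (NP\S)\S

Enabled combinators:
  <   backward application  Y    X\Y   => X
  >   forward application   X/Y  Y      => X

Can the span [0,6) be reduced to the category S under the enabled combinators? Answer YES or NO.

S N\S (NP/S)\N S\(NP/S) S (NP\S)\S
CKY chart[0,6] = {NP}; S ∉ chart

NO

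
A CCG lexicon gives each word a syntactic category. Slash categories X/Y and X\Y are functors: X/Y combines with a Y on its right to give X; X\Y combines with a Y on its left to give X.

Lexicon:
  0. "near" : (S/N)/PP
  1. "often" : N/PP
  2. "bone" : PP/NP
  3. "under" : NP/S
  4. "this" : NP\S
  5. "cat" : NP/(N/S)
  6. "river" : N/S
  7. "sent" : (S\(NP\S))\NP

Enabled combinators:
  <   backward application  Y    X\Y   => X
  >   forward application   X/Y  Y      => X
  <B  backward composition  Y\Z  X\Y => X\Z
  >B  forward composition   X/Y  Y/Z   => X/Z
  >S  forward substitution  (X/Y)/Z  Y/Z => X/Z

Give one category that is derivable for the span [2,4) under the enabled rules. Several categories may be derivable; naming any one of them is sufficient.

[0,8] S   >
  [0,2] S/PP   >S
    [0,1] "near" : (S/N)/PP
    [1,2] "often" : N/PP
  [2,8] PP   >
    [2,4] PP/S   >B
      [2,3] "bone" : PP/NP
      [3,4] "under" : NP/S
    [4,8] S   <
      [4,5] "this" : NP\S
      [5,8] S\(NP\S)   <
        [5,7] NP   >
          [5,6] "cat" : NP/(N/S)
          [6,7] "river" : N/S
        [7,8] "sent" : (S\(NP\S))\NP

PP/S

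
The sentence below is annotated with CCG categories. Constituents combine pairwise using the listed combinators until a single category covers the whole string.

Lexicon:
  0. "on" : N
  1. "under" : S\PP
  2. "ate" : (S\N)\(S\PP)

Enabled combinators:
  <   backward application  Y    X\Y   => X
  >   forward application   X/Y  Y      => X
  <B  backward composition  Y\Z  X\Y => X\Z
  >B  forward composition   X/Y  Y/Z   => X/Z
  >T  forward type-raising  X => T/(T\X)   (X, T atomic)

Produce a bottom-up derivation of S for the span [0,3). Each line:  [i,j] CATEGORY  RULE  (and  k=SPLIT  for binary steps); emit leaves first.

[0,1] N  lex  "on"
[1,2] S\PP  lex  "under"
[2,3] (S\N)\(S\PP)  lex  "ate"
[1,3] S\N  <  k=2
[0,3] S  <  k=1

[0,3] S   <
  [0,1] "on" : N
  [1,3] S\N   <
    [1,2] "under" : S\PP
    [2,3] "ate" : (S\N)\(S\PP)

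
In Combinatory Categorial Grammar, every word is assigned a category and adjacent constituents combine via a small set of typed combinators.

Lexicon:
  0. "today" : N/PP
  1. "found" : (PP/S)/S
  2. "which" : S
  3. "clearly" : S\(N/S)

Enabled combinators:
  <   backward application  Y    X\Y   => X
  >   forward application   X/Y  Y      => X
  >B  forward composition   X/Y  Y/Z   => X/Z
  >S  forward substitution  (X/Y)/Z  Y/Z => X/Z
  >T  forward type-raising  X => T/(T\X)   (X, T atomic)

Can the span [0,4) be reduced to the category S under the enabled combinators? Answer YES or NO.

YES

[0,4] S   <
  [0,3] N/S   >B
    [0,1] "today" : N/PP
    [1,3] PP/S   >
      [1,2] "found" : (PP/S)/S
      [2,3] "which" : S
  [3,4] "clearly" : S\(N/S)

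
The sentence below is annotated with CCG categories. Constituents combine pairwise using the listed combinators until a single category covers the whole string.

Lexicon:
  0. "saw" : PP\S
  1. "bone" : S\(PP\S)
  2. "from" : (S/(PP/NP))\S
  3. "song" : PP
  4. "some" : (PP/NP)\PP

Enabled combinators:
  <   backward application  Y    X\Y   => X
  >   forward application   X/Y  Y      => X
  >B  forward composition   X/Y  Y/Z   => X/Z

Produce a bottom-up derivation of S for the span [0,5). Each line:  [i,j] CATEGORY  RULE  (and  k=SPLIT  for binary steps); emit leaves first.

[0,5] S   >
  [0,3] S/(PP/NP)   <
    [0,2] S   <
      [0,1] "saw" : PP\S
      [1,2] "bone" : S\(PP\S)
    [2,3] "from" : (S/(PP/NP))\S
  [3,5] PP/NP   <
    [3,4] "song" : PP
    [4,5] "some" : (PP/NP)\PP

[0,1] PP\S  lex  "saw"
[1,2] S\(PP\S)  lex  "bone"
[0,2] S  <  k=1
[2,3] (S/(PP/NP))\S  lex  "from"
[0,3] S/(PP/NP)  <  k=2
[3,4] PP  lex  "song"
[4,5] (PP/NP)\PP  lex  "some"
[3,5] PP/NP  <  k=4
[0,5] S  >  k=3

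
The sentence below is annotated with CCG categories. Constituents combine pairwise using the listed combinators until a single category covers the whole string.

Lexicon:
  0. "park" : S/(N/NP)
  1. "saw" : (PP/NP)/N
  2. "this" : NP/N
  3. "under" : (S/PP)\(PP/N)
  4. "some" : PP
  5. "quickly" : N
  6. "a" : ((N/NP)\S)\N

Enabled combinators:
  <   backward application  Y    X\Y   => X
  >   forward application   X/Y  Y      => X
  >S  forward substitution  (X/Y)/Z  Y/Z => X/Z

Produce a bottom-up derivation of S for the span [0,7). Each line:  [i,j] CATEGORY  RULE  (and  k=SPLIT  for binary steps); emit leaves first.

[0,1] S/(N/NP)  lex  "park"
[1,2] (PP/NP)/N  lex  "saw"
[2,3] NP/N  lex  "this"
[1,3] PP/N  >S  k=2
[3,4] (S/PP)\(PP/N)  lex  "under"
[1,4] S/PP  <  k=3
[4,5] PP  lex  "some"
[1,5] S  >  k=4
[5,6] N  lex  "quickly"
[6,7] ((N/NP)\S)\N  lex  "a"
[5,7] (N/NP)\S  <  k=6
[1,7] N/NP  <  k=5
[0,7] S  >  k=1

[0,7] S   >
  [0,1] "park" : S/(N/NP)
  [1,7] N/NP   <
    [1,5] S   >
      [1,4] S/PP   <
        [1,3] PP/N   >S
          [1,2] "saw" : (PP/NP)/N
          [2,3] "this" : NP/N
        [3,4] "under" : (S/PP)\(PP/N)
      [4,5] "some" : PP
    [5,7] (N/NP)\S   <
      [5,6] "quickly" : N
      [6,7] "a" : ((N/NP)\S)\N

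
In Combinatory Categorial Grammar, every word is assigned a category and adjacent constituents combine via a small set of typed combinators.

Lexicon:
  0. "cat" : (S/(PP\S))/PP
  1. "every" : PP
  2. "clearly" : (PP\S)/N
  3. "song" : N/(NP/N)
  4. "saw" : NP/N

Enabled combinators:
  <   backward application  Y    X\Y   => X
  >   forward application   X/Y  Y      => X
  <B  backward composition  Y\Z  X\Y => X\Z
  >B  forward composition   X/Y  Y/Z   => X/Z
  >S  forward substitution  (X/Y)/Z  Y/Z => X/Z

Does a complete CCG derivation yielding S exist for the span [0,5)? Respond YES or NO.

YES

[0,5] S   >
  [0,2] S/(PP\S)   >
    [0,1] "cat" : (S/(PP\S))/PP
    [1,2] "every" : PP
  [2,5] PP\S   >
    [2,3] "clearly" : (PP\S)/N
    [3,5] N   >
      [3,4] "song" : N/(NP/N)
      [4,5] "saw" : NP/N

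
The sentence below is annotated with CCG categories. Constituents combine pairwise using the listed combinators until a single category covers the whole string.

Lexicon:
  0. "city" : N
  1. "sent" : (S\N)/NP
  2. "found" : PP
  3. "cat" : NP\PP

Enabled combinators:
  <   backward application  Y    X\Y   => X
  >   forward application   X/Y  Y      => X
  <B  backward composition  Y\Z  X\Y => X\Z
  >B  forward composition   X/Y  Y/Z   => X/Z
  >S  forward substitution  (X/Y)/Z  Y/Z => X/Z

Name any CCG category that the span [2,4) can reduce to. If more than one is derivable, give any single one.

NP

[0,4] S   <
  [0,1] "city" : N
  [1,4] S\N   >
    [1,2] "sent" : (S\N)/NP
    [2,4] NP   <
      [2,3] "found" : PP
      [3,4] "cat" : NP\PP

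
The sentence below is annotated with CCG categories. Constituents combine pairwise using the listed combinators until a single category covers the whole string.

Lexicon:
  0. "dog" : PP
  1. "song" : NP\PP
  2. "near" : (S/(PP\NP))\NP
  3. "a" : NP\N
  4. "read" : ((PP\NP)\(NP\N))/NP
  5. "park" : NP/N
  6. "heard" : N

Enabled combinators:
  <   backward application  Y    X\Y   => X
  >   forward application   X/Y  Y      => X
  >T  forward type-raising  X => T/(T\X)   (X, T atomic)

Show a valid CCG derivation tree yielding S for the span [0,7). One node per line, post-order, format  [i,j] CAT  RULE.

[0,1] PP  lex  "dog"
[0,1] NP/(NP\PP)  >T
[1,2] NP\PP  lex  "song"
[0,2] NP  >  k=1
[2,3] (S/(PP\NP))\NP  lex  "near"
[0,3] S/(PP\NP)  <  k=2
[3,4] NP\N  lex  "a"
[4,5] ((PP\NP)\(NP\N))/NP  lex  "read"
[5,6] NP/N  lex  "park"
[6,7] N  lex  "heard"
[5,7] NP  >  k=6
[4,7] (PP\NP)\(NP\N)  >  k=5
[3,7] PP\NP  <  k=4
[0,7] S  >  k=3

[0,7] S   >
  [0,3] S/(PP\NP)   <
    [0,2] NP   >
      [0,1] NP/(NP\PP)   >T
        [0,1] "dog" : PP
      [1,2] "song" : NP\PP
    [2,3] "near" : (S/(PP\NP))\NP
  [3,7] PP\NP   <
    [3,4] "a" : NP\N
    [4,7] (PP\NP)\(NP\N)   >
      [4,5] "read" : ((PP\NP)\(NP\N))/NP
      [5,7] NP   >
        [5,6] "park" : NP/N
        [6,7] "heard" : N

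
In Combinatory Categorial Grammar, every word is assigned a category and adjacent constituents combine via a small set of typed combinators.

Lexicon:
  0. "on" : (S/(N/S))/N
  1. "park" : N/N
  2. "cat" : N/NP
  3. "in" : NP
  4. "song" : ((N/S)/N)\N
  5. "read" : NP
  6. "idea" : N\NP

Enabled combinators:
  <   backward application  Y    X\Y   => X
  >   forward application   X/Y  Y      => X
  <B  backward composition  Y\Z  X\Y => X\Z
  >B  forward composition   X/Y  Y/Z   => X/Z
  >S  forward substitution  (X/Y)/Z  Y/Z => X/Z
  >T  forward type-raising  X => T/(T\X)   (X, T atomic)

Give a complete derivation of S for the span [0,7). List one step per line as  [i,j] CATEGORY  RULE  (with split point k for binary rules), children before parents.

[0,7] S   >
  [0,5] S/N   >S
    [0,1] "on" : (S/(N/S))/N
    [1,5] (N/S)/N   <
      [1,4] N   >
        [1,3] N/NP   >B
          [1,2] "park" : N/N
          [2,3] "cat" : N/NP
        [3,4] "in" : NP
      [4,5] "song" : ((N/S)/N)\N
  [5,7] N   <
    [5,6] "read" : NP
    [6,7] "idea" : N\NP

[0,1] (S/(N/S))/N  lex  "on"
[1,2] N/N  lex  "park"
[2,3] N/NP  lex  "cat"
[1,3] N/NP  >B  k=2
[3,4] NP  lex  "in"
[1,4] N  >  k=3
[4,5] ((N/S)/N)\N  lex  "song"
[1,5] (N/S)/N  <  k=4
[0,5] S/N  >S  k=1
[5,6] NP  lex  "read"
[6,7] N\NP  lex  "idea"
[5,7] N  <  k=6
[0,7] S  >  k=5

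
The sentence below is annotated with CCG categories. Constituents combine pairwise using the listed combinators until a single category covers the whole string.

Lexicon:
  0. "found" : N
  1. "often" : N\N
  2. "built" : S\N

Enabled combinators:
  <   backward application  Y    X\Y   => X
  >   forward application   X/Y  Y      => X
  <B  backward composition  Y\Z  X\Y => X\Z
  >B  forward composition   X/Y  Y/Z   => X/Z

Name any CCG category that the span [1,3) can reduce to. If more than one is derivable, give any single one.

[0,3] S   <
  [0,1] "found" : N
  [1,3] S\N   <B
    [1,2] "often" : N\N
    [2,3] "built" : S\N

S\N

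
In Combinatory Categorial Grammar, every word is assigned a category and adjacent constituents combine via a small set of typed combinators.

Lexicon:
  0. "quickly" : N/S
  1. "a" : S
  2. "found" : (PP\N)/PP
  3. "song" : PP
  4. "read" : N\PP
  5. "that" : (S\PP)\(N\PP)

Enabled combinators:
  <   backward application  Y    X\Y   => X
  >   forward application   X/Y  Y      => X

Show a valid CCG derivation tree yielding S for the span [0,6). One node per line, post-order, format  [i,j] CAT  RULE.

[0,1] N/S  lex  "quickly"
[1,2] S  lex  "a"
[0,2] N  >  k=1
[2,3] (PP\N)/PP  lex  "found"
[3,4] PP  lex  "song"
[2,4] PP\N  >  k=3
[0,4] PP  <  k=2
[4,5] N\PP  lex  "read"
[5,6] (S\PP)\(N\PP)  lex  "that"
[4,6] S\PP  <  k=5
[0,6] S  <  k=4

[0,6] S   <
  [0,4] PP   <
    [0,2] N   >
      [0,1] "quickly" : N/S
      [1,2] "a" : S
    [2,4] PP\N   >
      [2,3] "found" : (PP\N)/PP
      [3,4] "song" : PP
  [4,6] S\PP   <
    [4,5] "read" : N\PP
    [5,6] "that" : (S\PP)\(N\PP)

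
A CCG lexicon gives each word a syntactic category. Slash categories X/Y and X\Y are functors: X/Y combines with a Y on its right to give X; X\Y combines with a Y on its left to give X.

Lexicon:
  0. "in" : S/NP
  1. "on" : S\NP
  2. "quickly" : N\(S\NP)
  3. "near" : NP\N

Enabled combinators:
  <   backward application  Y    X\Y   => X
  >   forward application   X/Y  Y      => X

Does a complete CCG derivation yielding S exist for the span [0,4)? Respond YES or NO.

YES

[0,4] S   >
  [0,1] "in" : S/NP
  [1,4] NP   <
    [1,3] N   <
      [1,2] "on" : S\NP
      [2,3] "quickly" : N\(S\NP)
    [3,4] "near" : NP\N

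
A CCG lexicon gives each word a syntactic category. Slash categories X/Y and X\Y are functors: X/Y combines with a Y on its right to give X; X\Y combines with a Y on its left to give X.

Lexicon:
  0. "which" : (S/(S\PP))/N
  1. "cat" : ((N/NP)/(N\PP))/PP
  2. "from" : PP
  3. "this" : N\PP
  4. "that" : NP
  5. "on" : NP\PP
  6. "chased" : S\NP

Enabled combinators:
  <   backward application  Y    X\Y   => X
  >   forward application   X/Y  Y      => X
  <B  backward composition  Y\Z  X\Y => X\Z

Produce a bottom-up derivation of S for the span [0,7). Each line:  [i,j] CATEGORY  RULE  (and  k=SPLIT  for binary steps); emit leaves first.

[0,1] (S/(S\PP))/N  lex  "which"
[1,2] ((N/NP)/(N\PP))/PP  lex  "cat"
[2,3] PP  lex  "from"
[1,3] (N/NP)/(N\PP)  >  k=2
[3,4] N\PP  lex  "this"
[1,4] N/NP  >  k=3
[4,5] NP  lex  "that"
[1,5] N  >  k=4
[0,5] S/(S\PP)  >  k=1
[5,6] NP\PP  lex  "on"
[6,7] S\NP  lex  "chased"
[5,7] S\PP  <B  k=6
[0,7] S  >  k=5

[0,7] S   >
  [0,5] S/(S\PP)   >
    [0,1] "which" : (S/(S\PP))/N
    [1,5] N   >
      [1,4] N/NP   >
        [1,3] (N/NP)/(N\PP)   >
          [1,2] "cat" : ((N/NP)/(N\PP))/PP
          [2,3] "from" : PP
        [3,4] "this" : N\PP
      [4,5] "that" : NP
  [5,7] S\PP   <B
    [5,6] "on" : NP\PP
    [6,7] "chased" : S\NP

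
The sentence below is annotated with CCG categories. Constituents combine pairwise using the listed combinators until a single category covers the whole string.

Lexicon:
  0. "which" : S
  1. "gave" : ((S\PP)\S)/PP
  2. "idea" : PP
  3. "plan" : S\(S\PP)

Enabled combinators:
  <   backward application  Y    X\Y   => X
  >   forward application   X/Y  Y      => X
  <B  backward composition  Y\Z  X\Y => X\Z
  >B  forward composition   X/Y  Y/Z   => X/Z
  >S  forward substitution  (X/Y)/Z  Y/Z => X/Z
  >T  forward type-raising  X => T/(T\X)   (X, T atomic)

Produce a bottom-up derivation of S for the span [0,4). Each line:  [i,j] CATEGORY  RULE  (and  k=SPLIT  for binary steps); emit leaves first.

[0,4] S   <
  [0,3] S\PP   <
    [0,1] "which" : S
    [1,3] (S\PP)\S   >
      [1,2] "gave" : ((S\PP)\S)/PP
      [2,3] "idea" : PP
  [3,4] "plan" : S\(S\PP)

[0,1] S  lex  "which"
[1,2] ((S\PP)\S)/PP  lex  "gave"
[2,3] PP  lex  "idea"
[1,3] (S\PP)\S  >  k=2
[0,3] S\PP  <  k=1
[3,4] S\(S\PP)  lex  "plan"
[0,4] S  <  k=3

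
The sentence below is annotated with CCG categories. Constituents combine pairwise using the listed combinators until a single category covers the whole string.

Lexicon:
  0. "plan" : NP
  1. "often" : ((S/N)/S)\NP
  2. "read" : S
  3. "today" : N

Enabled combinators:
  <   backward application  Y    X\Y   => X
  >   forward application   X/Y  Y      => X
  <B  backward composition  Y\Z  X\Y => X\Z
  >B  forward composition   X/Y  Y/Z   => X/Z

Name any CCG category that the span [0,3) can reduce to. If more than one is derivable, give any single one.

[0,4] S   >
  [0,3] S/N   >
    [0,2] (S/N)/S   <
      [0,1] "plan" : NP
      [1,2] "often" : ((S/N)/S)\NP
    [2,3] "read" : S
  [3,4] "today" : N

S/N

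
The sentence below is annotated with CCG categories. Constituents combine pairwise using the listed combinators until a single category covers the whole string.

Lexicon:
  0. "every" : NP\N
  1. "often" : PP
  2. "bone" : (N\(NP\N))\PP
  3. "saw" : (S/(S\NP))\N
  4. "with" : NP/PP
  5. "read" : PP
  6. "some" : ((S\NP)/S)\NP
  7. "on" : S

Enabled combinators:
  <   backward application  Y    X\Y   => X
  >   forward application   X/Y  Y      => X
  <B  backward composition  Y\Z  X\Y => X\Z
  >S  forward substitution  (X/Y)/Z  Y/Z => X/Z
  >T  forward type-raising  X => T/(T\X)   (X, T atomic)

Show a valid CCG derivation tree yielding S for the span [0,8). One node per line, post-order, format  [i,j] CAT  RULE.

[0,8] S   >
  [0,4] S/(S\NP)   <
    [0,3] N   <
      [0,1] "every" : NP\N
      [1,3] N\(NP\N)   <
        [1,2] "often" : PP
        [2,3] "bone" : (N\(NP\N))\PP
    [3,4] "saw" : (S/(S\NP))\N
  [4,8] S\NP   >
    [4,7] (S\NP)/S   <
      [4,6] NP   >
        [4,5] "with" : NP/PP
        [5,6] "read" : PP
      [6,7] "some" : ((S\NP)/S)\NP
    [7,8] "on" : S

[0,1] NP\N  lex  "every"
[1,2] PP  lex  "often"
[2,3] (N\(NP\N))\PP  lex  "bone"
[1,3] N\(NP\N)  <  k=2
[0,3] N  <  k=1
[3,4] (S/(S\NP))\N  lex  "saw"
[0,4] S/(S\NP)  <  k=3
[4,5] NP/PP  lex  "with"
[5,6] PP  lex  "read"
[4,6] NP  >  k=5
[6,7] ((S\NP)/S)\NP  lex  "some"
[4,7] (S\NP)/S  <  k=6
[7,8] S  lex  "on"
[4,8] S\NP  >  k=7
[0,8] S  >  k=4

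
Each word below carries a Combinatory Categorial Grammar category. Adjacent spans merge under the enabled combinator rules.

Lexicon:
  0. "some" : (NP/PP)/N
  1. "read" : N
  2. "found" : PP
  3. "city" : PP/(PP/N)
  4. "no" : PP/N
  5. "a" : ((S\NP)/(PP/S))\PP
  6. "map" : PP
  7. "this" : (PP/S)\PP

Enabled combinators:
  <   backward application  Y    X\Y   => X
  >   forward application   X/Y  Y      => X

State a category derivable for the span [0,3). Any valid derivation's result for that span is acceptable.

[0,8] S   <
  [0,3] NP   >
    [0,2] NP/PP   >
      [0,1] "some" : (NP/PP)/N
      [1,2] "read" : N
    [2,3] "found" : PP
  [3,8] S\NP   >
    [3,6] (S\NP)/(PP/S)   <
      [3,5] PP   >
        [3,4] "city" : PP/(PP/N)
        [4,5] "no" : PP/N
      [5,6] "a" : ((S\NP)/(PP/S))\PP
    [6,8] PP/S   <
      [6,7] "map" : PP
      [7,8] "this" : (PP/S)\PP

NP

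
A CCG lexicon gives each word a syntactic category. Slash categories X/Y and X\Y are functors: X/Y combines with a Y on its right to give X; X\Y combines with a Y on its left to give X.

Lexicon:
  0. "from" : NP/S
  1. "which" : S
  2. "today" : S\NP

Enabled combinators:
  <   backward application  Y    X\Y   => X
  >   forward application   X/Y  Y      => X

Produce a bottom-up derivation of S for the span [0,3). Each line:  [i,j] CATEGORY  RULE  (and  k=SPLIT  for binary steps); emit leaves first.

[0,3] S   <
  [0,2] NP   >
    [0,1] "from" : NP/S
    [1,2] "which" : S
  [2,3] "today" : S\NP

[0,1] NP/S  lex  "from"
[1,2] S  lex  "which"
[0,2] NP  >  k=1
[2,3] S\NP  lex  "today"
[0,3] S  <  k=2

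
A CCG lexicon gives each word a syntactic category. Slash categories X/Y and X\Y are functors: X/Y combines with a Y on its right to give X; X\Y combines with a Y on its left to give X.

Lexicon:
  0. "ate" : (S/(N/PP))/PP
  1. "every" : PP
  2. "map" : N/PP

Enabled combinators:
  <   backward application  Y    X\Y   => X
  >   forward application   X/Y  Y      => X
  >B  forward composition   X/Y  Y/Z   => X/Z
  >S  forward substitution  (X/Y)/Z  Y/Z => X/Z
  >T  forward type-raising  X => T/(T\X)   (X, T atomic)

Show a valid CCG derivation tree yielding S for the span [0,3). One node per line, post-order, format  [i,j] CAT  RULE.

[0,3] S   >
  [0,2] S/(N/PP)   >
    [0,1] "ate" : (S/(N/PP))/PP
    [1,2] "every" : PP
  [2,3] "map" : N/PP

[0,1] (S/(N/PP))/PP  lex  "ate"
[1,2] PP  lex  "every"
[0,2] S/(N/PP)  >  k=1
[2,3] N/PP  lex  "map"
[0,3] S  >  k=2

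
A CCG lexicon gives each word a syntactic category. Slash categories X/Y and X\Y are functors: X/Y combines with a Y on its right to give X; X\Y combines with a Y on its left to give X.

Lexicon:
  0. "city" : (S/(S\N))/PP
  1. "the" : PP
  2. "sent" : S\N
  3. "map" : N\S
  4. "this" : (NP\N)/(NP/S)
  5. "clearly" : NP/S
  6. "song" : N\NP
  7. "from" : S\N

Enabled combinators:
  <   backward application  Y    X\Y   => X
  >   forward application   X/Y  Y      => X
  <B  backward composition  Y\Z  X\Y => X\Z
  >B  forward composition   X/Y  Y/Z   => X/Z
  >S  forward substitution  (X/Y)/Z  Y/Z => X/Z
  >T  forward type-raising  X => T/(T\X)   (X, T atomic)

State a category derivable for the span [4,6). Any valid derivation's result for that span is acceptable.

NP\N

[0,8] S   >
  [0,2] S/(S\N)   >
    [0,1] "city" : (S/(S\N))/PP
    [1,2] "the" : PP
  [2,8] S\N   <B
    [2,7] N\N   <B
      [2,6] NP\N   <B
        [2,4] N\N   <B
          [2,3] "sent" : S\N
          [3,4] "map" : N\S
        [4,6] NP\N   >
          [4,5] "this" : (NP\N)/(NP/S)
          [5,6] "clearly" : NP/S
      [6,7] "song" : N\NP
    [7,8] "from" : S\N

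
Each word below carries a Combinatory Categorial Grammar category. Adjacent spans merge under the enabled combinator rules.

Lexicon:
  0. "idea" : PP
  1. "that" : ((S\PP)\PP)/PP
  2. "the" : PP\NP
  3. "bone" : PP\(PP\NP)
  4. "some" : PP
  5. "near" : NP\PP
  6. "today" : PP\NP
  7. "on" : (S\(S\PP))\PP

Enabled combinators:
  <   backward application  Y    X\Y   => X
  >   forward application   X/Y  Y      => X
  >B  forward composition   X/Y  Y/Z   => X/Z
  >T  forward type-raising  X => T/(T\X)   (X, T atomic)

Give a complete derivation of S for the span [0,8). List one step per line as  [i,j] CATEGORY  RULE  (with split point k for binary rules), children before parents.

[0,1] PP  lex  "idea"
[1,2] ((S\PP)\PP)/PP  lex  "that"
[2,3] PP\NP  lex  "the"
[3,4] PP\(PP\NP)  lex  "bone"
[2,4] PP  <  k=3
[1,4] (S\PP)\PP  >  k=2
[0,4] S\PP  <  k=1
[4,5] PP  lex  "some"
[4,5] NP/(NP\PP)  >T
[5,6] NP\PP  lex  "near"
[4,6] NP  >  k=5
[6,7] PP\NP  lex  "today"
[4,7] PP  <  k=6
[7,8] (S\(S\PP))\PP  lex  "on"
[4,8] S\(S\PP)  <  k=7
[0,8] S  <  k=4

[0,8] S   <
  [0,4] S\PP   <
    [0,1] "idea" : PP
    [1,4] (S\PP)\PP   >
      [1,2] "that" : ((S\PP)\PP)/PP
      [2,4] PP   <
        [2,3] "the" : PP\NP
        [3,4] "bone" : PP\(PP\NP)
  [4,8] S\(S\PP)   <
    [4,7] PP   <
      [4,6] NP   >
        [4,5] NP/(NP\PP)   >T
          [4,5] "some" : PP
        [5,6] "near" : NP\PP
      [6,7] "today" : PP\NP
    [7,8] "on" : (S\(S\PP))\PP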